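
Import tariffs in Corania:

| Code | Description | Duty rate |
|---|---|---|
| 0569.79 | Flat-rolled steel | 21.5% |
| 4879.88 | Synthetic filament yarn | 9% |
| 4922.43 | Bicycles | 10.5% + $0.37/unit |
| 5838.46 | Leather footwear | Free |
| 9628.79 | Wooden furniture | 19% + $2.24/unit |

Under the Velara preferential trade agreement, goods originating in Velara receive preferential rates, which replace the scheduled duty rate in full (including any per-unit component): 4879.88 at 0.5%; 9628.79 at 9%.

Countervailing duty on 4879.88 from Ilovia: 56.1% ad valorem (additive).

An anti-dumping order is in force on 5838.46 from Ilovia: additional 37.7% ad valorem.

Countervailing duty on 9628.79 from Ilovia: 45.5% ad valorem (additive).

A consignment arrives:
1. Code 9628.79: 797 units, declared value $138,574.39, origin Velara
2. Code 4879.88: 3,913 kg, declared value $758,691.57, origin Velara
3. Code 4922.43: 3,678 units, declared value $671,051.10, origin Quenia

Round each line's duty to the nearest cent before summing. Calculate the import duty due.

$88,086.39

Line 1 (9628.79, Velara, 797 units, $138,574.39):
Base rate for 9628.79 is 19% + $2.24/unit.
Origin Velara qualifies under the Corania–Velara agreement and 9628.79 is covered: preferential rate 9% applies instead.
The additional-duty order on 9628.79 targets Ilovia, not Velara; it does not apply.
Duty = $138,574.39 × 9% = $12,471.70.
Line 2 (4879.88, Velara, 3,913 kg, $758,691.57):
Base rate for 4879.88 is 9%.
Origin Velara qualifies under the Corania–Velara agreement and 4879.88 is covered: preferential rate 0.5% applies instead.
The additional-duty order on 4879.88 targets Ilovia, not Velara; it does not apply.
Duty = $758,691.57 × 0.5% = $3,793.46.
Line 3 (4922.43, Quenia, 3,678 units, $671,051.10):
Base rate for 4922.43 is 10.5% + $0.37/unit.
Duty = $671,051.10 × 10.5% + 3,678 × $0.37 = $71,821.23.
Total = $12,471.70 + $3,793.46 + $71,821.23 = $88,086.39.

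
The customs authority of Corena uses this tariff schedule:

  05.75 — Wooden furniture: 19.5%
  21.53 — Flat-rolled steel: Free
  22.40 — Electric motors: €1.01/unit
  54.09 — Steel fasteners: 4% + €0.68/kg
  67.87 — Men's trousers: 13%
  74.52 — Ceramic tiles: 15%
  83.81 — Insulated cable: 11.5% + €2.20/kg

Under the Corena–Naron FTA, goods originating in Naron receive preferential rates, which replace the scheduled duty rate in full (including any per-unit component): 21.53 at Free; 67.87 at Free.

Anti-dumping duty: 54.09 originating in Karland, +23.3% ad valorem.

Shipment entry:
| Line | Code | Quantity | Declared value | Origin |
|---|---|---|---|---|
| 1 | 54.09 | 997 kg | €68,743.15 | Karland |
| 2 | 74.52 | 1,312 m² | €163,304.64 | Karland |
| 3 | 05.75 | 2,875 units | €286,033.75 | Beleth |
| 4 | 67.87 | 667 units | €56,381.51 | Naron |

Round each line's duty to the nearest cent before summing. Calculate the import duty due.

Line 1 (54.09, Karland, 997 kg, €68,743.15):
Base rate for 54.09 is 4% + €0.68/kg.
Additional duty on 54.09 from Karland: +23.3%. Applied ad valorem rate: 4% + 23.3% = 27.3%.
Duty = €68,743.15 × 27.3% + 997 × €0.68 = €19,444.84.
Line 2 (74.52, Karland, 1,312 m², €163,304.64):
Base rate for 74.52 is 15%.
Duty = €163,304.64 × 15% = €24,495.70.
Line 3 (05.75, Beleth, 2,875 units, €286,033.75):
Base rate for 05.75 is 19.5%.
Duty = €286,033.75 × 19.5% = €55,776.58.
Line 4 (67.87, Naron, 667 units, €56,381.51):
Base rate for 67.87 is 13%.
Origin Naron qualifies under the Corena–Naron agreement and 67.87 is covered: preferential rate Free applies instead.
Duty = €56,381.51 × 0% = €0.00.
Total = €19,444.84 + €24,495.70 + €55,776.58 + €0.00 = €99,717.12.

€99,717.12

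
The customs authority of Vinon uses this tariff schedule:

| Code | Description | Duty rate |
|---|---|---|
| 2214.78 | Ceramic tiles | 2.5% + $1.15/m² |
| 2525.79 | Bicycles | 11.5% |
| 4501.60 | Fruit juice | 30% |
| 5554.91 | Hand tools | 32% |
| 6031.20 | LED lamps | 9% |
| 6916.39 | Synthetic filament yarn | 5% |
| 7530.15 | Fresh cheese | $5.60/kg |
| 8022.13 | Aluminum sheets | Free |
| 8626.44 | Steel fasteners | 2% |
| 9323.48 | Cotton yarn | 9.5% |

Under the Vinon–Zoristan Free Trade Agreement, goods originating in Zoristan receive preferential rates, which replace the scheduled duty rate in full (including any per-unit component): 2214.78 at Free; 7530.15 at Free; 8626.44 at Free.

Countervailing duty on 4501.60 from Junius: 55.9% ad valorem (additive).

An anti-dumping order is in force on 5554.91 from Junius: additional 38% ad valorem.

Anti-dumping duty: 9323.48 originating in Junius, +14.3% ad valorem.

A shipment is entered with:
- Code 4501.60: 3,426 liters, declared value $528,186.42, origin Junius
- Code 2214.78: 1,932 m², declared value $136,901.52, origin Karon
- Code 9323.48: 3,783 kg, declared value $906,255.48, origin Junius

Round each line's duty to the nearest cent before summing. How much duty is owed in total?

$675,045.27

Line 1 (4501.60, Junius, 3,426 liters, $528,186.42):
Base rate for 4501.60 is 30%.
Additional duty on 4501.60 from Junius: +55.9%. Applied ad valorem rate: 30% + 55.9% = 85.9%.
Duty = $528,186.42 × 85.9% = $453,712.13.
Line 2 (2214.78, Karon, 1,932 m², $136,901.52):
Base rate for 2214.78 is 2.5% + $1.15/m².
2214.78 has an FTA preferential rate, but origin Karon is not Zoristan; base rate stands.
Duty = $136,901.52 × 2.5% + 1,932 × $1.15 = $5,644.34.
Line 3 (9323.48, Junius, 3,783 kg, $906,255.48):
Base rate for 9323.48 is 9.5%.
Additional duty on 9323.48 from Junius: +14.3%. Applied ad valorem rate: 9.5% + 14.3% = 23.8%.
Duty = $906,255.48 × 23.8% = $215,688.80.
Total = $453,712.13 + $5,644.34 + $215,688.80 = $675,045.27.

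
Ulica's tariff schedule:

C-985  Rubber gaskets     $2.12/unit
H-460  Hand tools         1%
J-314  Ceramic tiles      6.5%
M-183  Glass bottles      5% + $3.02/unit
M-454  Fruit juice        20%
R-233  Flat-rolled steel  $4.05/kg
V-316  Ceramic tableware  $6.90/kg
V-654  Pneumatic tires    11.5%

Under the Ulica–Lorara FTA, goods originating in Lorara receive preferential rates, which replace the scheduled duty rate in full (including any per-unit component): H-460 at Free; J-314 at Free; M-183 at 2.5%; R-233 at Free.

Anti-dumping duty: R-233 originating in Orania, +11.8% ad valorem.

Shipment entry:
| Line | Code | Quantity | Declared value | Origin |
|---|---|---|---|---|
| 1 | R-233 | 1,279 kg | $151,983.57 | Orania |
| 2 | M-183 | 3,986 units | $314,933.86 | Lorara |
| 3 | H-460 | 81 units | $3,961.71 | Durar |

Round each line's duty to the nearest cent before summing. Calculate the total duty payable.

Line 1 (R-233, Orania, 1,279 kg, $151,983.57):
Base rate for R-233 is $4.05/kg.
R-233 has an FTA preferential rate, but origin Orania is not Lorara; base rate stands.
Additional duty on R-233 from Orania: +11.8% ad valorem. Applied ad valorem rate = 11.8%.
Duty = $151,983.57 × 11.8% + 1,279 × $4.05 = $23,114.01.
Line 2 (M-183, Lorara, 3,986 units, $314,933.86):
Base rate for M-183 is 5% + $3.02/unit.
Origin Lorara qualifies under the Ulica–Lorara agreement and M-183 is covered: preferential rate 2.5% applies instead.
Duty = $314,933.86 × 2.5% = $7,873.35.
Line 3 (H-460, Durar, 81 units, $3,961.71):
Base rate for H-460 is 1%.
H-460 has an FTA preferential rate, but origin Durar is not Lorara; base rate stands.
Duty = $3,961.71 × 1% = $39.62.
Total = $23,114.01 + $7,873.35 + $39.62 = $31,026.98.

$31,026.98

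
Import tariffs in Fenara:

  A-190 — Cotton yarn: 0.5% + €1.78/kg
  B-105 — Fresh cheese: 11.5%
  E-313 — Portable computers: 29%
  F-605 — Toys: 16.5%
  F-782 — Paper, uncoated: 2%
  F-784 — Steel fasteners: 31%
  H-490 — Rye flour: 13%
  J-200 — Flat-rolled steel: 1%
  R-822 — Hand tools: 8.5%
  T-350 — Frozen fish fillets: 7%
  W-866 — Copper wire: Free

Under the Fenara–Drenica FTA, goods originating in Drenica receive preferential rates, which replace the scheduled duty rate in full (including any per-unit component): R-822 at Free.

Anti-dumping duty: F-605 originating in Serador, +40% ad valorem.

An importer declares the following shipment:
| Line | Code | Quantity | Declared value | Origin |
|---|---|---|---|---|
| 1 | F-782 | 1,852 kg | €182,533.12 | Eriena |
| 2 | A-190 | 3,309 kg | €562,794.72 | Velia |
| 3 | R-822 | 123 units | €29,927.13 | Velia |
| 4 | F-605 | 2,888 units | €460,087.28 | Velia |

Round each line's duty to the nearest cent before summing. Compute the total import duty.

Line 1 (F-782, Eriena, 1,852 kg, €182,533.12):
Base rate for F-782 is 2%.
Duty = €182,533.12 × 2% = €3,650.66.
Line 2 (A-190, Velia, 3,309 kg, €562,794.72):
Base rate for A-190 is 0.5% + €1.78/kg.
Duty = €562,794.72 × 0.5% + 3,309 × €1.78 = €8,703.99.
Line 3 (R-822, Velia, 123 units, €29,927.13):
Base rate for R-822 is 8.5%.
R-822 has an FTA preferential rate, but origin Velia is not Drenica; base rate stands.
Duty = €29,927.13 × 8.5% = €2,543.81.
Line 4 (F-605, Velia, 2,888 units, €460,087.28):
Base rate for F-605 is 16.5%.
The additional-duty order on F-605 targets Serador, not Velia; it does not apply.
Duty = €460,087.28 × 16.5% = €75,914.40.
Total = €3,650.66 + €8,703.99 + €2,543.81 + €75,914.40 = €90,812.86.

€90,812.86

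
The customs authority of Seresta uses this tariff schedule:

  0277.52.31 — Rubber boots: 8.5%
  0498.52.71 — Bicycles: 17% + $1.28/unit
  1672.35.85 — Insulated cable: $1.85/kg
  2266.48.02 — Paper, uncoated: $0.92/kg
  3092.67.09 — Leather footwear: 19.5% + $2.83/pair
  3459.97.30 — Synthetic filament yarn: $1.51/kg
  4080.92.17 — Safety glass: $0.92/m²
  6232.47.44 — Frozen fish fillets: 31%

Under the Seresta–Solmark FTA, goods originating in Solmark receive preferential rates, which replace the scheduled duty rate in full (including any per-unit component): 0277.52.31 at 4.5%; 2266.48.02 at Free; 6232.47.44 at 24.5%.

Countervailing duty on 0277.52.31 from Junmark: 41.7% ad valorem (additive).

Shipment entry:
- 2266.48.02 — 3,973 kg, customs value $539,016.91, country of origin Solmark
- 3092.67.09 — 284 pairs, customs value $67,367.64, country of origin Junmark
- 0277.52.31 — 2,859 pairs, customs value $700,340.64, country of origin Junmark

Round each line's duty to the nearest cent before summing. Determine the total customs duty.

Line 1 (2266.48.02, Solmark, 3,973 kg, $539,016.91):
Base rate for 2266.48.02 is $0.92/kg.
Origin Solmark qualifies under the Seresta–Solmark agreement and 2266.48.02 is covered: preferential rate Free applies instead.
Duty = $539,016.91 × 0% = $0.00.
Line 2 (3092.67.09, Junmark, 284 pairs, $67,367.64):
Base rate for 3092.67.09 is 19.5% + $2.83/pair.
Duty = $67,367.64 × 19.5% + 284 × $2.83 = $13,940.41.
Line 3 (0277.52.31, Junmark, 2,859 pairs, $700,340.64):
Base rate for 0277.52.31 is 8.5%.
0277.52.31 has an FTA preferential rate, but origin Junmark is not Solmark; base rate stands.
Additional duty on 0277.52.31 from Junmark: +41.7%. Applied ad valorem rate: 8.5% + 41.7% = 50.2%.
Duty = $700,340.64 × 50.2% = $351,571.00.
Total = $0.00 + $13,940.41 + $351,571.00 = $365,511.41.

$365,511.41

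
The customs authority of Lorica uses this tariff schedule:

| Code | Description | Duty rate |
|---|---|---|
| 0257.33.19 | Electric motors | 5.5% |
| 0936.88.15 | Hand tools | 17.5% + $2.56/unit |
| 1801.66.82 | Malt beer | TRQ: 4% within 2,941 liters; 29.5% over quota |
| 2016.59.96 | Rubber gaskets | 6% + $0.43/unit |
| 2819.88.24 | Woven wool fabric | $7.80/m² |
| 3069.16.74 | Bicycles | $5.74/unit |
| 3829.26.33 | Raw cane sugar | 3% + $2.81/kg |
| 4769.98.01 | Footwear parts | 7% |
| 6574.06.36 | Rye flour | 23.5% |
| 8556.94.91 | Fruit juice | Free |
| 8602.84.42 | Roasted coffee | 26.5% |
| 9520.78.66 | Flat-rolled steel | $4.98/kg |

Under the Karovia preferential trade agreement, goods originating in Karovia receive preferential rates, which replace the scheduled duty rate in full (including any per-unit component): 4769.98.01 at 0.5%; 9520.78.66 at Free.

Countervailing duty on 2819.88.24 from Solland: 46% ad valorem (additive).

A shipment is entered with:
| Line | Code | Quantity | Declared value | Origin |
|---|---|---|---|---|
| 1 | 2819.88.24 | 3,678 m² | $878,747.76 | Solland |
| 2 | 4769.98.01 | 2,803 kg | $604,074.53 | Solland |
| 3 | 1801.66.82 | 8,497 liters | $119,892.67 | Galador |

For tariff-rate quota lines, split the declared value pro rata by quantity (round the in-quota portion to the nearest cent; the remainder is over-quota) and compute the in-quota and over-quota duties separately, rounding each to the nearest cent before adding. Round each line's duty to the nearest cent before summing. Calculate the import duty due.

Line 1 (2819.88.24, Solland, 3,678 m², $878,747.76):
Base rate for 2819.88.24 is $7.80/m².
Additional duty on 2819.88.24 from Solland: +46% ad valorem. Applied ad valorem rate = 46%.
Duty = $878,747.76 × 46% + 3,678 × $7.80 = $432,912.37.
Line 2 (4769.98.01, Solland, 2,803 kg, $604,074.53):
Base rate for 4769.98.01 is 7%.
4769.98.01 has an FTA preferential rate, but origin Solland is not Karovia; base rate stands.
Duty = $604,074.53 × 7% = $42,285.22.
Line 3 (1801.66.82, Galador, 8,497 liters, $119,892.67):
Code 1801.66.82 is under a tariff-rate quota (threshold 2,941 liters). In-quota: 2,941 liters at 4%; over-quota: 5,556 liters at 29.5%.
Pro-rata value split: in-quota = $119,892.67 × 2,941/8,497 = $41,497.51; over-quota = $119,892.67 − $41,497.51 = $78,395.16.
In-quota duty = $41,497.51 × 4% = $1,659.90. Over-quota duty = $78,395.16 × 29.5% = $23,126.57.
Line duty = $1,659.90 + $23,126.57 = $24,786.47.
Total = $432,912.37 + $42,285.22 + $24,786.47 = $499,984.06.

$499,984.06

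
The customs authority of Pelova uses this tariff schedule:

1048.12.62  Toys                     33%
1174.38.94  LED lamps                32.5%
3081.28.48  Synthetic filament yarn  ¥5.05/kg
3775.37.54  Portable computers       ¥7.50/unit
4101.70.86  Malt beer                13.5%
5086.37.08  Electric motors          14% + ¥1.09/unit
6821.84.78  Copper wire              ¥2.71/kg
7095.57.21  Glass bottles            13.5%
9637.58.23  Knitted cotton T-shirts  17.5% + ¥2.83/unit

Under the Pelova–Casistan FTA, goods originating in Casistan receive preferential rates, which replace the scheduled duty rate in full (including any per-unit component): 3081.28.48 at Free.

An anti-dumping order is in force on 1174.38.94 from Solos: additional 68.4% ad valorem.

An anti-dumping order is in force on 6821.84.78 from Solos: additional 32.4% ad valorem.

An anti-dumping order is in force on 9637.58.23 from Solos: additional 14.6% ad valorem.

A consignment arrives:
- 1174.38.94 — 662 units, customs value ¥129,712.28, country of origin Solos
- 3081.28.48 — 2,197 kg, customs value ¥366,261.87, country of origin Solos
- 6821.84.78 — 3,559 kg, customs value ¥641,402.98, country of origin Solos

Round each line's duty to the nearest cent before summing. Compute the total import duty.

Line 1 (1174.38.94, Solos, 662 units, ¥129,712.28):
Base rate for 1174.38.94 is 32.5%.
Additional duty on 1174.38.94 from Solos: +68.4%. Applied ad valorem rate: 32.5% + 68.4% = 100.9%.
Duty = ¥129,712.28 × 100.9% = ¥130,879.69.
Line 2 (3081.28.48, Solos, 2,197 kg, ¥366,261.87):
Base rate for 3081.28.48 is ¥5.05/kg.
3081.28.48 has an FTA preferential rate, but origin Solos is not Casistan; base rate stands.
Duty = 2,197 × ¥5.05 = ¥11,094.85.
Line 3 (6821.84.78, Solos, 3,559 kg, ¥641,402.98):
Base rate for 6821.84.78 is ¥2.71/kg.
Additional duty on 6821.84.78 from Solos: +32.4% ad valorem. Applied ad valorem rate = 32.4%.
Duty = ¥641,402.98 × 32.4% + 3,559 × ¥2.71 = ¥217,459.46.
Total = ¥130,879.69 + ¥11,094.85 + ¥217,459.46 = ¥359,434.00.

¥359,434.00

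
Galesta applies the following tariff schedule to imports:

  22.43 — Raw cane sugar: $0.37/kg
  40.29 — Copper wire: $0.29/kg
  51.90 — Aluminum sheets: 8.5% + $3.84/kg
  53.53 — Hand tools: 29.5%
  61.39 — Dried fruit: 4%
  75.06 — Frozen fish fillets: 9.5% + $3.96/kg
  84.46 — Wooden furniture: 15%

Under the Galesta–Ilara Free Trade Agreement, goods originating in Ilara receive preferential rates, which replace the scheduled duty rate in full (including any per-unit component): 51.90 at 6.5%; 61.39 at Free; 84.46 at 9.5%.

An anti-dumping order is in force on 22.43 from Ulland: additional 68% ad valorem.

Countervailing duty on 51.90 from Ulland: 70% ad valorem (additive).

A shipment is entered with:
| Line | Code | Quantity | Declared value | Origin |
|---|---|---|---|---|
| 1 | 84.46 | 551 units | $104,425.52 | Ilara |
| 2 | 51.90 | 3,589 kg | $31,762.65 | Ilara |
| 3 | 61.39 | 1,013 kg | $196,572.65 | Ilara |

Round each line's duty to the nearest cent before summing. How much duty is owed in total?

$11,984.99

Line 1 (84.46, Ilara, 551 units, $104,425.52):
Base rate for 84.46 is 15%.
Origin Ilara qualifies under the Galesta–Ilara agreement and 84.46 is covered: preferential rate 9.5% applies instead.
Duty = $104,425.52 × 9.5% = $9,920.42.
Line 2 (51.90, Ilara, 3,589 kg, $31,762.65):
Base rate for 51.90 is 8.5% + $3.84/kg.
Origin Ilara qualifies under the Galesta–Ilara agreement and 51.90 is covered: preferential rate 6.5% applies instead.
The additional-duty order on 51.90 targets Ulland, not Ilara; it does not apply.
Duty = $31,762.65 × 6.5% = $2,064.57.
Line 3 (61.39, Ilara, 1,013 kg, $196,572.65):
Base rate for 61.39 is 4%.
Origin Ilara qualifies under the Galesta–Ilara agreement and 61.39 is covered: preferential rate Free applies instead.
Duty = $196,572.65 × 0% = $0.00.
Total = $9,920.42 + $2,064.57 + $0.00 = $11,984.99.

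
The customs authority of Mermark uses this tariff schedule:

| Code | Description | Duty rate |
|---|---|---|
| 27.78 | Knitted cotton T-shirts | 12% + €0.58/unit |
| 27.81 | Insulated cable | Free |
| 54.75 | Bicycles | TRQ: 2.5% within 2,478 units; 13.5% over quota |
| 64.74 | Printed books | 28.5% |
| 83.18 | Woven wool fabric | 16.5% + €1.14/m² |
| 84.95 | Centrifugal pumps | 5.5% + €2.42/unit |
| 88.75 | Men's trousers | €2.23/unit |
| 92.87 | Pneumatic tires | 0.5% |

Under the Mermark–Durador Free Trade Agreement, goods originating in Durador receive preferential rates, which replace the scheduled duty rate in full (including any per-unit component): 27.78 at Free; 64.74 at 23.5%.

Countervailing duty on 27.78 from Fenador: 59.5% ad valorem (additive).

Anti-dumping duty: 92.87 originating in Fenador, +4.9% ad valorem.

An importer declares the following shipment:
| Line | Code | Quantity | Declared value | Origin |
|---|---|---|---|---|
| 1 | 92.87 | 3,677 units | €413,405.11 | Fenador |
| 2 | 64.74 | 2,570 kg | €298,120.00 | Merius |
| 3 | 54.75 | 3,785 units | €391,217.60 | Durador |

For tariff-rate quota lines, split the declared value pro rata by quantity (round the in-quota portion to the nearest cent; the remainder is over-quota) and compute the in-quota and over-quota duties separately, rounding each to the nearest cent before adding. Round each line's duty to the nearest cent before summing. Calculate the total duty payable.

€131,928.59

Line 1 (92.87, Fenador, 3,677 units, €413,405.11):
Base rate for 92.87 is 0.5%.
Additional duty on 92.87 from Fenador: +4.9%. Applied ad valorem rate: 0.5% + 4.9% = 5.4%.
Duty = €413,405.11 × 5.4% = €22,323.88.
Line 2 (64.74, Merius, 2,570 kg, €298,120.00):
Base rate for 64.74 is 28.5%.
64.74 has an FTA preferential rate, but origin Merius is not Durador; base rate stands.
Duty = €298,120.00 × 28.5% = €84,964.20.
Line 3 (54.75, Durador, 3,785 units, €391,217.60):
Code 54.75 is under a tariff-rate quota (threshold 2,478 units). In-quota: 2,478 units at 2.5%; over-quota: 1,307 units at 13.5%.
Pro-rata value split: in-quota = €391,217.60 × 2,478/3,785 = €256,126.08; over-quota = €391,217.60 − €256,126.08 = €135,091.52.
In-quota duty = €256,126.08 × 2.5% = €6,403.15. Over-quota duty = €135,091.52 × 13.5% = €18,237.36.
Line duty = €6,403.15 + €18,237.36 = €24,640.51.
Total = €22,323.88 + €84,964.20 + €24,640.51 = €131,928.59.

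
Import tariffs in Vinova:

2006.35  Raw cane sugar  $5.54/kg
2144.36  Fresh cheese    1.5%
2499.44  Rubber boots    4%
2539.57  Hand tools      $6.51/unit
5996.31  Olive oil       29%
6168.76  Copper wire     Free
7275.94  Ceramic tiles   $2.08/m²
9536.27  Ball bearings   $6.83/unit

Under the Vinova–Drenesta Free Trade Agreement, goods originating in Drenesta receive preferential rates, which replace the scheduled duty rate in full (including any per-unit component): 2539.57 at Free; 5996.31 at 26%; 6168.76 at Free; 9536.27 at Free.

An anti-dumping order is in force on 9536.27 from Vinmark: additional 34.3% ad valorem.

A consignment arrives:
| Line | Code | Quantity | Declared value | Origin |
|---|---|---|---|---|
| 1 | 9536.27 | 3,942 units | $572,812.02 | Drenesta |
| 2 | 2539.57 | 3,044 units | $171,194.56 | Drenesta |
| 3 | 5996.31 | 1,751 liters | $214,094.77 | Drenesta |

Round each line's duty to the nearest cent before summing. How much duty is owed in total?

Line 1 (9536.27, Drenesta, 3,942 units, $572,812.02):
Base rate for 9536.27 is $6.83/unit.
Origin Drenesta qualifies under the Vinova–Drenesta agreement and 9536.27 is covered: preferential rate Free applies instead.
The additional-duty order on 9536.27 targets Vinmark, not Drenesta; it does not apply.
Duty = $572,812.02 × 0% = $0.00.
Line 2 (2539.57, Drenesta, 3,044 units, $171,194.56):
Base rate for 2539.57 is $6.51/unit.
Origin Drenesta qualifies under the Vinova–Drenesta agreement and 2539.57 is covered: preferential rate Free applies instead.
Duty = $171,194.56 × 0% = $0.00.
Line 3 (5996.31, Drenesta, 1,751 liters, $214,094.77):
Base rate for 5996.31 is 29%.
Origin Drenesta qualifies under the Vinova–Drenesta agreement and 5996.31 is covered: preferential rate 26% applies instead.
Duty = $214,094.77 × 26% = $55,664.64.
Total = $0.00 + $0.00 + $55,664.64 = $55,664.64.

$55,664.64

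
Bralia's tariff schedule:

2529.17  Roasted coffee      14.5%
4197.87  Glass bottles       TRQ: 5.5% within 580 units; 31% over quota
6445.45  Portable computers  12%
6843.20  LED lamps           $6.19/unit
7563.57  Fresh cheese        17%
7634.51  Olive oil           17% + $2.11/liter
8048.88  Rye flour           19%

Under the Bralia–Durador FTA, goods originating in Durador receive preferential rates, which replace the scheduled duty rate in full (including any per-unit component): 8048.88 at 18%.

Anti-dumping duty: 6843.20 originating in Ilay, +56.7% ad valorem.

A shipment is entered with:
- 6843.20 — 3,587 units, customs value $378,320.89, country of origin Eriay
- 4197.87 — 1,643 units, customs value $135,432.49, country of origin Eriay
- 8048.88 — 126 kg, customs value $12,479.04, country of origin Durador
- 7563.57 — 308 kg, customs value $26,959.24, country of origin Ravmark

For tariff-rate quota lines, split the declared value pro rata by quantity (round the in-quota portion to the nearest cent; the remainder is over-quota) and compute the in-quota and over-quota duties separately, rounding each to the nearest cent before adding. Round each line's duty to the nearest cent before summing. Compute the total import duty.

Line 1 (6843.20, Eriay, 3,587 units, $378,320.89):
Base rate for 6843.20 is $6.19/unit.
The additional-duty order on 6843.20 targets Ilay, not Eriay; it does not apply.
Duty = 3,587 × $6.19 = $22,203.53.
Line 2 (4197.87, Eriay, 1,643 units, $135,432.49):
Code 4197.87 is under a tariff-rate quota (threshold 580 units). In-quota: 580 units at 5.5%; over-quota: 1,063 units at 31%.
Pro-rata value split: in-quota = $135,432.49 × 580/1,643 = $47,809.40; over-quota = $135,432.49 − $47,809.40 = $87,623.09.
In-quota duty = $47,809.40 × 5.5% = $2,629.52. Over-quota duty = $87,623.09 × 31% = $27,163.16.
Line duty = $2,629.52 + $27,163.16 = $29,792.68.
Line 3 (8048.88, Durador, 126 kg, $12,479.04):
Base rate for 8048.88 is 19%.
Origin Durador qualifies under the Bralia–Durador agreement and 8048.88 is covered: preferential rate 18% applies instead.
Duty = $12,479.04 × 18% = $2,246.23.
Line 4 (7563.57, Ravmark, 308 kg, $26,959.24):
Base rate for 7563.57 is 17%.
Duty = $26,959.24 × 17% = $4,583.07.
Total = $22,203.53 + $29,792.68 + $2,246.23 + $4,583.07 = $58,825.51.

$58,825.51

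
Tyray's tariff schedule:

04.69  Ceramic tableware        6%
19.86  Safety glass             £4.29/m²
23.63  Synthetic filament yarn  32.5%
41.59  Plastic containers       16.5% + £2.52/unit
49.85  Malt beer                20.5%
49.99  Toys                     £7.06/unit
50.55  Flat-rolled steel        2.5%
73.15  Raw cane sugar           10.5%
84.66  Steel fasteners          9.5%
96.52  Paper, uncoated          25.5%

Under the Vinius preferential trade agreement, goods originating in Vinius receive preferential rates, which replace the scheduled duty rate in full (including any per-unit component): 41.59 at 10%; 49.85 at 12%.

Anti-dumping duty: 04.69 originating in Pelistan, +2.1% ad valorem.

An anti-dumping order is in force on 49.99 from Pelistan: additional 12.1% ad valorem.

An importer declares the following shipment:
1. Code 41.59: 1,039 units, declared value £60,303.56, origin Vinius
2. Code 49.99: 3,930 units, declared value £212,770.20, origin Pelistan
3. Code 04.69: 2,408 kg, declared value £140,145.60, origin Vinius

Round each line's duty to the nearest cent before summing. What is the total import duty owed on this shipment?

£67,930.09

Line 1 (41.59, Vinius, 1,039 units, £60,303.56):
Base rate for 41.59 is 16.5% + £2.52/unit.
Origin Vinius qualifies under the Tyray–Vinius agreement and 41.59 is covered: preferential rate 10% applies instead.
Duty = £60,303.56 × 10% = £6,030.36.
Line 2 (49.99, Pelistan, 3,930 units, £212,770.20):
Base rate for 49.99 is £7.06/unit.
Additional duty on 49.99 from Pelistan: +12.1% ad valorem. Applied ad valorem rate = 12.1%.
Duty = £212,770.20 × 12.1% + 3,930 × £7.06 = £53,490.99.
Line 3 (04.69, Vinius, 2,408 kg, £140,145.60):
Base rate for 04.69 is 6%.
Origin Vinius is the FTA partner but 04.69 is not on the preference list; base rate stands.
The additional-duty order on 04.69 targets Pelistan, not Vinius; it does not apply.
Duty = £140,145.60 × 6% = £8,408.74.
Total = £6,030.36 + £53,490.99 + £8,408.74 = £67,930.09.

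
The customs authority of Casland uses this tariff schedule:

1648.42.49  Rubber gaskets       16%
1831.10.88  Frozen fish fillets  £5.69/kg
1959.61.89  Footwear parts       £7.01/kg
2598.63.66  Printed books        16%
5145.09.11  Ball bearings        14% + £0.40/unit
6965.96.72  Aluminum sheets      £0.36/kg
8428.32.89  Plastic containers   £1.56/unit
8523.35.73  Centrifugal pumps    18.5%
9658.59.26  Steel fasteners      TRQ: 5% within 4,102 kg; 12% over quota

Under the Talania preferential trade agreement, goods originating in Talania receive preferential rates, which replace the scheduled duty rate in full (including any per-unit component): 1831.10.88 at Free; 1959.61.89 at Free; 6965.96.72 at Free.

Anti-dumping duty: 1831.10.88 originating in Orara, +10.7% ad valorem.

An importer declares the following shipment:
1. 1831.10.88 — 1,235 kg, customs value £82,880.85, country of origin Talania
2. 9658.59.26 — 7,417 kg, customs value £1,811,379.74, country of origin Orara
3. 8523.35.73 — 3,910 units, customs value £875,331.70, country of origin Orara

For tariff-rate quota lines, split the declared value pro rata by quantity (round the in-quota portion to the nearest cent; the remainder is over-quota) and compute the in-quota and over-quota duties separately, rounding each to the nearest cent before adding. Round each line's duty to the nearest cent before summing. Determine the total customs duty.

£309,176.60

Line 1 (1831.10.88, Talania, 1,235 kg, £82,880.85):
Base rate for 1831.10.88 is £5.69/kg.
Origin Talania qualifies under the Casland–Talania agreement and 1831.10.88 is covered: preferential rate Free applies instead.
The additional-duty order on 1831.10.88 targets Orara, not Talania; it does not apply.
Duty = £82,880.85 × 0% = £0.00.
Line 2 (9658.59.26, Orara, 7,417 kg, £1,811,379.74):
Code 9658.59.26 is under a tariff-rate quota (threshold 4,102 kg). In-quota: 4,102 kg at 5%; over-quota: 3,315 kg at 12%.
Pro-rata value split: in-quota = £1,811,379.74 × 4,102/7,417 = £1,001,790.44; over-quota = £1,811,379.74 − £1,001,790.44 = £809,589.30.
In-quota duty = £1,001,790.44 × 5% = £50,089.52. Over-quota duty = £809,589.30 × 12% = £97,150.72.
Line duty = £50,089.52 + £97,150.72 = £147,240.24.
Line 3 (8523.35.73, Orara, 3,910 units, £875,331.70):
Base rate for 8523.35.73 is 18.5%.
Duty = £875,331.70 × 18.5% = £161,936.36.
Total = £0.00 + £147,240.24 + £161,936.36 = £309,176.60.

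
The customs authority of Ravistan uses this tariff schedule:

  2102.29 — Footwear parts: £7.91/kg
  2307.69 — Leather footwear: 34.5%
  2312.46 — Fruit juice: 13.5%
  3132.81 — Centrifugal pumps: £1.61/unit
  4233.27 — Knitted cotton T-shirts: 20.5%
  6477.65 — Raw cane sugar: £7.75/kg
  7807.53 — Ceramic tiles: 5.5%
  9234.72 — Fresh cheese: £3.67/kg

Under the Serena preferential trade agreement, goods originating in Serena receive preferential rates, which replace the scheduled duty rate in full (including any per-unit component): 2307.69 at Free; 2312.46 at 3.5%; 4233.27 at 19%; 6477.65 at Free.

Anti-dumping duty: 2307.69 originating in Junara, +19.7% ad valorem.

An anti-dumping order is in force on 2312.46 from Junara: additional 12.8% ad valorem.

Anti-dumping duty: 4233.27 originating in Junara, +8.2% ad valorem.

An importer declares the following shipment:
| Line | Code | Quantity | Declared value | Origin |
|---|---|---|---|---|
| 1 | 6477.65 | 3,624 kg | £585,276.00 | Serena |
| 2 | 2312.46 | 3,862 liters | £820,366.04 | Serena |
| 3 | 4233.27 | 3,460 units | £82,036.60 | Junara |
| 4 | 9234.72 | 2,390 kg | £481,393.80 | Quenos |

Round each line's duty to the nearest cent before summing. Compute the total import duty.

Line 1 (6477.65, Serena, 3,624 kg, £585,276.00):
Base rate for 6477.65 is £7.75/kg.
Origin Serena qualifies under the Ravistan–Serena agreement and 6477.65 is covered: preferential rate Free applies instead.
Duty = £585,276.00 × 0% = £0.00.
Line 2 (2312.46, Serena, 3,862 liters, £820,366.04):
Base rate for 2312.46 is 13.5%.
Origin Serena qualifies under the Ravistan–Serena agreement and 2312.46 is covered: preferential rate 3.5% applies instead.
The additional-duty order on 2312.46 targets Junara, not Serena; it does not apply.
Duty = £820,366.04 × 3.5% = £28,712.81.
Line 3 (4233.27, Junara, 3,460 units, £82,036.60):
Base rate for 4233.27 is 20.5%.
4233.27 has an FTA preferential rate, but origin Junara is not Serena; base rate stands.
Additional duty on 4233.27 from Junara: +8.2%. Applied ad valorem rate: 20.5% + 8.2% = 28.7%.
Duty = £82,036.60 × 28.7% = £23,544.50.
Line 4 (9234.72, Quenos, 2,390 kg, £481,393.80):
Base rate for 9234.72 is £3.67/kg.
Duty = 2,390 × £3.67 = £8,771.30.
Total = £0.00 + £28,712.81 + £23,544.50 + £8,771.30 = £61,028.61.

£61,028.61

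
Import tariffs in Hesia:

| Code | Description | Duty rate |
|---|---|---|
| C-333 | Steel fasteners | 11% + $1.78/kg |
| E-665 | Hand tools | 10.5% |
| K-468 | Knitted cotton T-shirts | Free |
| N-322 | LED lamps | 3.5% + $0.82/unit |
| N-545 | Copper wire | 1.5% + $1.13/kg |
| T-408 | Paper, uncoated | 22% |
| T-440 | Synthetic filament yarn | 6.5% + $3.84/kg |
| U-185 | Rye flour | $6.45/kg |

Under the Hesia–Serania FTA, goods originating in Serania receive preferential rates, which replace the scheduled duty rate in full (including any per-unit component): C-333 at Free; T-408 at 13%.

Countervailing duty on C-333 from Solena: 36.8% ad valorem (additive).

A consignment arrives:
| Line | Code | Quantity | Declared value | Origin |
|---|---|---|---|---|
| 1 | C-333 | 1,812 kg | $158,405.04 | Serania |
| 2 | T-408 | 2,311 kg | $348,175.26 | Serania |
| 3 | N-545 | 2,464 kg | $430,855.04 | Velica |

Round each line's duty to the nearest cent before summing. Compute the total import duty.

Line 1 (C-333, Serania, 1,812 kg, $158,405.04):
Base rate for C-333 is 11% + $1.78/kg.
Origin Serania qualifies under the Hesia–Serania agreement and C-333 is covered: preferential rate Free applies instead.
The additional-duty order on C-333 targets Solena, not Serania; it does not apply.
Duty = $158,405.04 × 0% = $0.00.
Line 2 (T-408, Serania, 2,311 kg, $348,175.26):
Base rate for T-408 is 22%.
Origin Serania qualifies under the Hesia–Serania agreement and T-408 is covered: preferential rate 13% applies instead.
Duty = $348,175.26 × 13% = $45,262.78.
Line 3 (N-545, Velica, 2,464 kg, $430,855.04):
Base rate for N-545 is 1.5% + $1.13/kg.
Duty = $430,855.04 × 1.5% + 2,464 × $1.13 = $9,247.15.
Total = $0.00 + $45,262.78 + $9,247.15 = $54,509.93.

$54,509.93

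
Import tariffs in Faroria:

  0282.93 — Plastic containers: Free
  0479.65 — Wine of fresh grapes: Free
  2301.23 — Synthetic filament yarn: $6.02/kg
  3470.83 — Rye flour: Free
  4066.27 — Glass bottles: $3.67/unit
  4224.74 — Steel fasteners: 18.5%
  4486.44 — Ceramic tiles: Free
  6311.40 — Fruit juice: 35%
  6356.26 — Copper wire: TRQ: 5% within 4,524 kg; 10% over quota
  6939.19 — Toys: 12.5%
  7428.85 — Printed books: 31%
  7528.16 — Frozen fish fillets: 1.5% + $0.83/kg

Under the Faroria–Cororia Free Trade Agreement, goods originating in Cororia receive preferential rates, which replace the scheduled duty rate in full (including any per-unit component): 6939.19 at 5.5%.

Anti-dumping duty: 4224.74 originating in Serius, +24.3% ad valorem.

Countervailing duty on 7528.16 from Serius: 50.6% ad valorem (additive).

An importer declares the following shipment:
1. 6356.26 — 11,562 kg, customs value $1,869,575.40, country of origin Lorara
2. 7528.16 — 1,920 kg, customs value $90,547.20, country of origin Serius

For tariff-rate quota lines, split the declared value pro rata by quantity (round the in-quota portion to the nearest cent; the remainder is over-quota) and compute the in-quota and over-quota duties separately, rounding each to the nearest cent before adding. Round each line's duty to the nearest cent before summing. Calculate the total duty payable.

Line 1 (6356.26, Lorara, 11,562 kg, $1,869,575.40):
Code 6356.26 is under a tariff-rate quota (threshold 4,524 kg). In-quota: 4,524 kg at 5%; over-quota: 7,038 kg at 10%.
Pro-rata value split: in-quota = $1,869,575.40 × 4,524/11,562 = $731,530.80; over-quota = $1,869,575.40 − $731,530.80 = $1,138,044.60.
In-quota duty = $731,530.80 × 5% = $36,576.54. Over-quota duty = $1,138,044.60 × 10% = $113,804.46.
Line duty = $36,576.54 + $113,804.46 = $150,381.00.
Line 2 (7528.16, Serius, 1,920 kg, $90,547.20):
Base rate for 7528.16 is 1.5% + $0.83/kg.
Additional duty on 7528.16 from Serius: +50.6%. Applied ad valorem rate: 1.5% + 50.6% = 52.1%.
Duty = $90,547.20 × 52.1% + 1,920 × $0.83 = $48,768.69.
Total = $150,381.00 + $48,768.69 = $199,149.69.

$199,149.69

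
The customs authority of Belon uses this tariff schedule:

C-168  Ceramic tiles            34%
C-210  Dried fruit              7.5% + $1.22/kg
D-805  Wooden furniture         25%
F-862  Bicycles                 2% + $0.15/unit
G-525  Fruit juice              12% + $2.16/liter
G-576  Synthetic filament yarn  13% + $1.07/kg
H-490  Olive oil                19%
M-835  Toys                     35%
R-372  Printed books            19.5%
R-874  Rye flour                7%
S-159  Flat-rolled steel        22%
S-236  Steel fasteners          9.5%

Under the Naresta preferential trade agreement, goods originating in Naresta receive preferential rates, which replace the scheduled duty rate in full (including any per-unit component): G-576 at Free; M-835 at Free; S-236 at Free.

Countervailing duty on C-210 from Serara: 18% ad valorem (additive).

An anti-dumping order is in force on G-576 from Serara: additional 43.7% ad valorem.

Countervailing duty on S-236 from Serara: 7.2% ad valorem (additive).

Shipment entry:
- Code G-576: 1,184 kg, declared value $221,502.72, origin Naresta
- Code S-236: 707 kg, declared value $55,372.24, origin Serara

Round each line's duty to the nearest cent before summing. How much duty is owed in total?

Line 1 (G-576, Naresta, 1,184 kg, $221,502.72):
Base rate for G-576 is 13% + $1.07/kg.
Origin Naresta qualifies under the Belon–Naresta agreement and G-576 is covered: preferential rate Free applies instead.
The additional-duty order on G-576 targets Serara, not Naresta; it does not apply.
Duty = $221,502.72 × 0% = $0.00.
Line 2 (S-236, Serara, 707 kg, $55,372.24):
Base rate for S-236 is 9.5%.
S-236 has an FTA preferential rate, but origin Serara is not Naresta; base rate stands.
Additional duty on S-236 from Serara: +7.2%. Applied ad valorem rate: 9.5% + 7.2% = 16.7%.
Duty = $55,372.24 × 16.7% = $9,247.16.
Total = $0.00 + $9,247.16 = $9,247.16.

$9,247.16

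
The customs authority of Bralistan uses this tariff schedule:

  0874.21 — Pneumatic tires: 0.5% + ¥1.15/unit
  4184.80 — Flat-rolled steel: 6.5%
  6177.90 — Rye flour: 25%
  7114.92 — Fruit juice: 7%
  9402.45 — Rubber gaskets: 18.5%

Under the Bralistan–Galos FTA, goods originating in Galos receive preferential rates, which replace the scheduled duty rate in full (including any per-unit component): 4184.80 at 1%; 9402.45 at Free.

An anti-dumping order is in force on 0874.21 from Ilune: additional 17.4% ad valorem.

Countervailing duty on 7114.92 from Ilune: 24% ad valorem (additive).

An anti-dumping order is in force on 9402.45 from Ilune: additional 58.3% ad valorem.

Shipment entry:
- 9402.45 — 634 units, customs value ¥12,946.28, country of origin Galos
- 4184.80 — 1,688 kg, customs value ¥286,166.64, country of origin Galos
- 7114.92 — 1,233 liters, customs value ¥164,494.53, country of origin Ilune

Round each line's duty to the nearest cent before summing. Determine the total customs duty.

¥53,854.97

Line 1 (9402.45, Galos, 634 units, ¥12,946.28):
Base rate for 9402.45 is 18.5%.
Origin Galos qualifies under the Bralistan–Galos agreement and 9402.45 is covered: preferential rate Free applies instead.
The additional-duty order on 9402.45 targets Ilune, not Galos; it does not apply.
Duty = ¥12,946.28 × 0% = ¥0.00.
Line 2 (4184.80, Galos, 1,688 kg, ¥286,166.64):
Base rate for 4184.80 is 6.5%.
Origin Galos qualifies under the Bralistan–Galos agreement and 4184.80 is covered: preferential rate 1% applies instead.
Duty = ¥286,166.64 × 1% = ¥2,861.67.
Line 3 (7114.92, Ilune, 1,233 liters, ¥164,494.53):
Base rate for 7114.92 is 7%.
Additional duty on 7114.92 from Ilune: +24%. Applied ad valorem rate: 7% + 24% = 31%.
Duty = ¥164,494.53 × 31% = ¥50,993.30.
Total = ¥0.00 + ¥2,861.67 + ¥50,993.30 = ¥53,854.97.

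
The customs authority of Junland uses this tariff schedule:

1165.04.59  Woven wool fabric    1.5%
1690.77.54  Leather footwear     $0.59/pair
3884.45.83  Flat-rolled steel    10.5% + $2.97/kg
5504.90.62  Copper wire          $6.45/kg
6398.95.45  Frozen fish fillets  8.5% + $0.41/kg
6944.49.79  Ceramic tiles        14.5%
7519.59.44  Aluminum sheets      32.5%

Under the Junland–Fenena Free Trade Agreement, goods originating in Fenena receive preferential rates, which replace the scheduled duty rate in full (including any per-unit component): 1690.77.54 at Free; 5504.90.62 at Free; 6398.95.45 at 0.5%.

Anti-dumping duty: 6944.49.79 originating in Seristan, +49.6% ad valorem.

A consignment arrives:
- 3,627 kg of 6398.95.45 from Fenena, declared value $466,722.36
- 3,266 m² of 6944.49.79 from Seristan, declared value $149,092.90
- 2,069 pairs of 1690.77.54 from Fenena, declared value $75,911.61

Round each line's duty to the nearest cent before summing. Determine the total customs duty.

Line 1 (6398.95.45, Fenena, 3,627 kg, $466,722.36):
Base rate for 6398.95.45 is 8.5% + $0.41/kg.
Origin Fenena qualifies under the Junland–Fenena agreement and 6398.95.45 is covered: preferential rate 0.5% applies instead.
Duty = $466,722.36 × 0.5% = $2,333.61.
Line 2 (6944.49.79, Seristan, 3,266 m², $149,092.90):
Base rate for 6944.49.79 is 14.5%.
Additional duty on 6944.49.79 from Seristan: +49.6%. Applied ad valorem rate: 14.5% + 49.6% = 64.1%.
Duty = $149,092.90 × 64.1% = $95,568.55.
Line 3 (1690.77.54, Fenena, 2,069 pairs, $75,911.61):
Base rate for 1690.77.54 is $0.59/pair.
Origin Fenena qualifies under the Junland–Fenena agreement and 1690.77.54 is covered: preferential rate Free applies instead.
Duty = $75,911.61 × 0% = $0.00.
Total = $2,333.61 + $95,568.55 + $0.00 = $97,902.16.

$97,902.16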